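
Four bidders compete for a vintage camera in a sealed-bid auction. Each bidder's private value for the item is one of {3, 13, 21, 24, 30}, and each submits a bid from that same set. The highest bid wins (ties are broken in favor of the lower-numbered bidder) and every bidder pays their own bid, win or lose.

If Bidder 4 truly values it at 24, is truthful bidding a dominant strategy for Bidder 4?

No

Consider the case where Bidder 1 bids 3, Bidder 2 bids 3 and Bidder 3 bids 3.
Truthful bid 24: wins, pays 24, utility 24 - 24 = 0.
Bid 13 instead: wins, pays 13, utility 24 - 13 = 11.
Since 11 > 0, bidding 13 is strictly better here, so truthful bidding is not dominant.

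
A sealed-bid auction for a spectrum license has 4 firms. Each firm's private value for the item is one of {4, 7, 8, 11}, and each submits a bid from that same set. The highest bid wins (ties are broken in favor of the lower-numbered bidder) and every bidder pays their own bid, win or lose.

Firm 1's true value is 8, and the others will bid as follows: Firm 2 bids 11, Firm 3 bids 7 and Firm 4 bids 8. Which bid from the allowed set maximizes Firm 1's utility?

11

Bid 4: loses but pays 4, utility -4.
Bid 7: loses but pays 7, utility -7.
Bid 8: loses but pays 8, utility -8.
Bid 11: wins, pays 11, utility 8 - 11 = -3.
The best choice is 11 with utility -3.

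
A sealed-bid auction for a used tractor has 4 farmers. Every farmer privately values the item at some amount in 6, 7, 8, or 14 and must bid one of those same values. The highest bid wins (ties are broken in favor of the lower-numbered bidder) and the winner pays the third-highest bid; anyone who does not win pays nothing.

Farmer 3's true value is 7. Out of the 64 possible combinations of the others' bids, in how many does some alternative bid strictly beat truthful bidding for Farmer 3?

6

Others bid (6, 6, 8): truth gives 0; bid 8 gives 1 > 0. Violating.
Others bid (6, 6, 14): truth gives 0; bid 14 gives 1 > 0. Violating.
Others bid (6, 7, 6): truth gives 0; bid 8 gives 1 > 0. Violating.
Others bid (6, 8, 6): truth gives 0; bid 14 gives 1 > 0. Violating.
Others bid (6, 6, 6): truth gives 1; no alternative beats it.
Others bid (6, 6, 7): truth gives 1; no alternative beats it.
(Checking all 64 profiles: 6 have a profitable deviation, 58 do not.)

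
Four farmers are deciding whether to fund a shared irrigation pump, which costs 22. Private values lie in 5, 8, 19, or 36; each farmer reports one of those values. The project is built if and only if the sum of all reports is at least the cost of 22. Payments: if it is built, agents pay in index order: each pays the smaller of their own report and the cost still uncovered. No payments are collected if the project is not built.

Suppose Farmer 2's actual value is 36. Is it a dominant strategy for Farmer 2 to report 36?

No

Consider the case where Farmer 1 reports 5, Farmer 3 reports 5 and Farmer 4 reports 5.
Truthful report 36: project built, pays 17, utility 36 - 17 = 19.
Report 8 instead: project built, pays 8, utility 36 - 8 = 28.
Since 28 > 19, reporting 8 is strictly better here, so truthful reporting is not dominant.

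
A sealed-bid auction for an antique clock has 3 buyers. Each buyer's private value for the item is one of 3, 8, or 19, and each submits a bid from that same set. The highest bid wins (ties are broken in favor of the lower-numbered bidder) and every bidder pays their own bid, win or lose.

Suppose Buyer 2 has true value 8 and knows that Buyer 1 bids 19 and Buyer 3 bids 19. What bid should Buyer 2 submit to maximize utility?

Bid 3: loses but pays 3, utility -3.
Bid 8: loses but pays 8, utility -8.
Bid 19: loses but pays 19, utility -19.
The best choice is 3 with utility -3.

3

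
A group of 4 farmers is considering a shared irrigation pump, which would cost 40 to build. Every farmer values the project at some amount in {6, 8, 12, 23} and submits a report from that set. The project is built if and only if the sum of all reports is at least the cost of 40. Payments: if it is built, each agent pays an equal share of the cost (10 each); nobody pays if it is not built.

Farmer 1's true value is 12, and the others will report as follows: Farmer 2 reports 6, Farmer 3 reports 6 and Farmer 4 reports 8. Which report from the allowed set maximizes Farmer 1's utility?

Report 6: project not built, utility 0.
Report 8: project not built, utility 0.
Report 12: project not built, utility 0.
Report 23: project built, pays 10, utility 12 - 10 = 2.
The best choice is 23 with utility 2.

23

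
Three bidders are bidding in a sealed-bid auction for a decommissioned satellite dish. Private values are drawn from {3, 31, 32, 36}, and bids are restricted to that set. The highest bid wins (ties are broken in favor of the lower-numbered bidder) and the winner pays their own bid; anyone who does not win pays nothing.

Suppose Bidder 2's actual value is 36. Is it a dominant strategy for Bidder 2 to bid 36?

Consider the case where Bidder 1 bids 3 and Bidder 3 bids 3.
Truthful bid 36: wins, pays 36, utility 36 - 36 = 0.
Bid 31 instead: wins, pays 31, utility 36 - 31 = 5.
Since 5 > 0, bidding 31 is strictly better here, so truthful bidding is not dominant.

No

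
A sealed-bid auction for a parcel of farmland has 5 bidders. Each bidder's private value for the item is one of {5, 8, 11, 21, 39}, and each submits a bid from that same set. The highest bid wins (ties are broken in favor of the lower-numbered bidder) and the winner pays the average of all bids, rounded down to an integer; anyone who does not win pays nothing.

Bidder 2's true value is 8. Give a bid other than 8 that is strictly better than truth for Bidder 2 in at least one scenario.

11

Suppose Bidder 1 bids 5, Bidder 3 bids 5, Bidder 4 bids 5 and Bidder 5 bids 11.
Bid 8: loses, pays 0, utility 0.
Bid 11: wins, pays 7, utility 8 - 7 = 1.
So bidding 11 beats truth here (1 > 0).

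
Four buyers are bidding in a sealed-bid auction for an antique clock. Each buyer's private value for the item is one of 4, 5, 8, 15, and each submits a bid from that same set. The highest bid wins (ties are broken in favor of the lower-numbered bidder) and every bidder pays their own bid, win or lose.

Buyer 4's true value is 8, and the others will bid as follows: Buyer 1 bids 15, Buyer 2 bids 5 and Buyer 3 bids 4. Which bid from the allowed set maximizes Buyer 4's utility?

Bid 4: loses but pays 4, utility -4.
Bid 5: loses but pays 5, utility -5.
Bid 8: loses but pays 8, utility -8.
Bid 15: loses but pays 15, utility -15.
The best choice is 4 with utility -4.

4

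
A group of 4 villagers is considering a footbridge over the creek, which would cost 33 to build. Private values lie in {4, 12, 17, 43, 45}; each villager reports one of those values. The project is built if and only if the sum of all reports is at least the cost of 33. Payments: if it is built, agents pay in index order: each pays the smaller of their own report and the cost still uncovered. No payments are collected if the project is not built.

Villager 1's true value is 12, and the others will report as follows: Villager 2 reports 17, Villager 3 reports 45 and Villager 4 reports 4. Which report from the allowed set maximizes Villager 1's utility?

4

Report 4: project built, pays 4, utility 12 - 4 = 8.
Report 12: project built, pays 12, utility 12 - 12 = 0.
Report 17: project built, pays 17, utility 12 - 17 = -5.
Report 43: project built, pays 33, utility 12 - 33 = -21.
Report 45: project built, pays 33, utility 12 - 33 = -21.
The best choice is 4 with utility 8.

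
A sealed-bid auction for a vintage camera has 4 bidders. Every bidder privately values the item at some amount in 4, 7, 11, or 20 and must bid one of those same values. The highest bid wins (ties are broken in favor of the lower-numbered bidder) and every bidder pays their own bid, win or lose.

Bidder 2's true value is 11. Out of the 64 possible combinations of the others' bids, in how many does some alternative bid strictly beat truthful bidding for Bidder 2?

Others bid (4, 4, 4): truth gives 0; bid 7 gives 4 > 0. Violating.
Others bid (4, 4, 7): truth gives 0; bid 7 gives 4 > 0. Violating.
Others bid (4, 4, 20): truth gives -11; bid 4 gives -4 > -11. Violating.
Others bid (4, 7, 4): truth gives 0; bid 7 gives 4 > 0. Violating.
Others bid (4, 4, 11): truth gives 0; no alternative beats it.
Others bid (4, 7, 11): truth gives 0; no alternative beats it.
(Checking all 64 profiles: 50 have a profitable deviation, 14 do not.)

50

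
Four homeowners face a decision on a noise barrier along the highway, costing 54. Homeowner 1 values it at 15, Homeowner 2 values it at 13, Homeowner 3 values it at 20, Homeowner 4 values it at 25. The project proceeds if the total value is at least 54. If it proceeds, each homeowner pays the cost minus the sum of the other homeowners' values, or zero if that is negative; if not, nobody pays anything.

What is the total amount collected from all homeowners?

Total value 73 ≥ cost 54, so it is built.
Homeowner 1: others sum to 58; max(0, 54 - 58) = 0.
Homeowner 2: others sum to 60; max(0, 54 - 60) = 0.
Homeowner 3: others sum to 53; max(0, 54 - 53) = 1.
Homeowner 4: others sum to 48; max(0, 54 - 48) = 6.
Total collected = 0 + 0 + 1 + 6 = 7.

7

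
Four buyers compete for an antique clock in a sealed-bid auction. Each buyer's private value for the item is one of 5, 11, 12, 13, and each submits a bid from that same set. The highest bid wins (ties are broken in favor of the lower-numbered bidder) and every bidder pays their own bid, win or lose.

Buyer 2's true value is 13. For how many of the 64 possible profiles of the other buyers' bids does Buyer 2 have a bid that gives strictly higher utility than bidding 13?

Others bid (5, 5, 5): truth gives 0; bid 11 gives 2 > 0. Violating.
Others bid (5, 5, 11): truth gives 0; bid 11 gives 2 > 0. Violating.
Others bid (5, 5, 12): truth gives 0; bid 12 gives 1 > 0. Violating.
Others bid (5, 11, 5): truth gives 0; bid 11 gives 2 > 0. Violating.
Others bid (5, 5, 13): truth gives 0; no alternative beats it.
Others bid (5, 11, 13): truth gives 0; no alternative beats it.
(Checking all 64 profiles: 34 have a profitable deviation, 30 do not.)

34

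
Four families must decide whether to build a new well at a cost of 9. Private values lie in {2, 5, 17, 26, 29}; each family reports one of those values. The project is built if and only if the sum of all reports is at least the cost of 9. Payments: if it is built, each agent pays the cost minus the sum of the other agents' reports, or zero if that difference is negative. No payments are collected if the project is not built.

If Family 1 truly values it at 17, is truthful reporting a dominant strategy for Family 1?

Check each profile of the others' reports and compare truth against every alternative report.
Others report (2, 2, 5): truth gives 17, best alternative gives 17.
Others report (2, 2, 17): truth gives 17, best alternative gives 17.
Others report (2, 2, 26): truth gives 17, best alternative gives 17.
Others report (2, 2, 29): truth gives 17, best alternative gives 17.
Others report (2, 5, 2): truth gives 17, best alternative gives 17.
Others report (2, 5, 5): truth gives 17, best alternative gives 17.
(Remaining 119 profiles checked similarly; truth is weakly best in each.)
In every case the truthful report is at least as good as any alternative, so it is a dominant strategy.

Yes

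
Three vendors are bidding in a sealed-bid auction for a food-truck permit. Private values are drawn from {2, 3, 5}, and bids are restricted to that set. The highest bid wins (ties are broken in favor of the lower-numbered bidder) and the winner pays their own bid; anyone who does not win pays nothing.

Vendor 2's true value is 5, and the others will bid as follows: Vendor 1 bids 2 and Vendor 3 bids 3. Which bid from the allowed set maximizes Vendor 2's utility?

Bid 2: loses, pays 0, utility 0.
Bid 3: wins, pays 3, utility 5 - 3 = 2.
Bid 5: wins, pays 5, utility 5 - 5 = 0.
The best choice is 3 with utility 2.

3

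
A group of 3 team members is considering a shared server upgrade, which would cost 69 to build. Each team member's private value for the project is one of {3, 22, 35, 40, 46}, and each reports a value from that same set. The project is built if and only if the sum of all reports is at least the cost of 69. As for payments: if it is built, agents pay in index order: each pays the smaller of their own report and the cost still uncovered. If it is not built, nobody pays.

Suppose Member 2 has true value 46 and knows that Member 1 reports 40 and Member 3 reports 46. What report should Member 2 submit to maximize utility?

Report 3: project built, pays 3, utility 46 - 3 = 43.
Report 22: project built, pays 22, utility 46 - 22 = 24.
Report 35: project built, pays 29, utility 46 - 29 = 17.
Report 40: project built, pays 29, utility 46 - 29 = 17.
Report 46: project built, pays 29, utility 46 - 29 = 17.
The best choice is 3 with utility 43.

3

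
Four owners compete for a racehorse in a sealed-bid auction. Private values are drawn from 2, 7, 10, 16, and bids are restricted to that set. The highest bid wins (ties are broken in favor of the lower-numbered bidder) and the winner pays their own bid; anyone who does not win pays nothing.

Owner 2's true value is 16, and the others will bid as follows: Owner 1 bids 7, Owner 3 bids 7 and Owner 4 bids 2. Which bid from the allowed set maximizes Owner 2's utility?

10

Bid 2: loses, pays 0, utility 0.
Bid 7: loses, pays 0, utility 0.
Bid 10: wins, pays 10, utility 16 - 10 = 6.
Bid 16: wins, pays 16, utility 16 - 16 = 0.
The best choice is 10 with utility 6.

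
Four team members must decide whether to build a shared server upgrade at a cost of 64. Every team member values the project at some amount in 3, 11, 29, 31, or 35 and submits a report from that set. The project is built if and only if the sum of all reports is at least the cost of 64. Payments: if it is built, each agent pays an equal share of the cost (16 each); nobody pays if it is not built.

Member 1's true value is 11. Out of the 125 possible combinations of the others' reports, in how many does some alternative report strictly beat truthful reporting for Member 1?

Others report (11, 11, 31): truth gives -5; report 3 gives 0 > -5. Violating.
Others report (11, 11, 35): truth gives -5; report 3 gives 0 > -5. Violating.
Others report (11, 31, 11): truth gives -5; report 3 gives 0 > -5. Violating.
Others report (11, 35, 11): truth gives -5; report 3 gives 0 > -5. Violating.
Others report (3, 3, 3): truth gives 0; no alternative beats it.
Others report (3, 3, 11): truth gives 0; no alternative beats it.
(Checking all 125 profiles: 6 have a profitable deviation, 119 do not.)

6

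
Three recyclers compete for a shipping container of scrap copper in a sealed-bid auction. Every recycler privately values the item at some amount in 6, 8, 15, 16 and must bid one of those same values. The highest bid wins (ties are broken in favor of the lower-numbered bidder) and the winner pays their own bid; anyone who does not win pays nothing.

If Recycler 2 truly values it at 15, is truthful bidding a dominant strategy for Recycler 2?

No

Consider the case where Recycler 1 bids 6 and Recycler 3 bids 6.
Truthful bid 15: wins, pays 15, utility 15 - 15 = 0.
Bid 8 instead: wins, pays 8, utility 15 - 8 = 7.
Since 7 > 0, bidding 8 is strictly better here, so truthful bidding is not dominant.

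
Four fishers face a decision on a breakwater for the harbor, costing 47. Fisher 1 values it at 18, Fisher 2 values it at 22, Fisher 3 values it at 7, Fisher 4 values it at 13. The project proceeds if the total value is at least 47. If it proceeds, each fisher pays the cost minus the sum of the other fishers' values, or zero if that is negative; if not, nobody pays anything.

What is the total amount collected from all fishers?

Total value 60 ≥ cost 47, so it is built.
Fisher 1: others sum to 42; max(0, 47 - 42) = 5.
Fisher 2: others sum to 38; max(0, 47 - 38) = 9.
Fisher 3: others sum to 53; max(0, 47 - 53) = 0.
Fisher 4: others sum to 47; max(0, 47 - 47) = 0.
Total collected = 5 + 9 + 0 + 0 = 14.

14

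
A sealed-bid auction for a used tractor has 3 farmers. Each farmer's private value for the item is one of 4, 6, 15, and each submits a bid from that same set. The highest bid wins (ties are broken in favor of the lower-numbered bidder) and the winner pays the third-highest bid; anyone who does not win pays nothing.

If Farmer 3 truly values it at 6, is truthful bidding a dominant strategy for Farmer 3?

Consider the case where Farmer 1 bids 4 and Farmer 2 bids 6.
Truthful bid 6: loses, pays 0, utility 0.
Bid 15 instead: wins, pays 4, utility 6 - 4 = 2.
Since 2 > 0, bidding 15 is strictly better here, so truthful bidding is not dominant.

No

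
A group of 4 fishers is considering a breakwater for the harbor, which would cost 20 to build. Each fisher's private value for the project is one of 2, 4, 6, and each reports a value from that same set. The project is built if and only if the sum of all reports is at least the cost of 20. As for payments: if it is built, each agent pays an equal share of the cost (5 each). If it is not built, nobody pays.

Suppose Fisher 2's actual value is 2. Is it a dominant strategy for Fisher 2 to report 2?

Check each profile of the others' reports and compare truth against every alternative report.
Others report (4, 6, 6): truth gives 0, best alternative gives -3.
Others report (6, 4, 6): truth gives 0, best alternative gives -3.
Others report (6, 6, 4): truth gives 0, best alternative gives -3.
Others report (6, 6, 6): truth gives -3, best alternative gives -3.
Others report (2, 2, 2): truth gives 0, best alternative gives 0.
Others report (2, 2, 4): truth gives 0, best alternative gives 0.
(Remaining 21 profiles checked similarly; truth is weakly best in each.)
In every case the truthful report is at least as good as any alternative, so it is a dominant strategy.

Yes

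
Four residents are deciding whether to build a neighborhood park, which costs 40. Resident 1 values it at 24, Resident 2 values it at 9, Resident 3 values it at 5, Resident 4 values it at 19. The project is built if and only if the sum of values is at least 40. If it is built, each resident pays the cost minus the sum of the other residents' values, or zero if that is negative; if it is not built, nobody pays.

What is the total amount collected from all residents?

Total value 57 ≥ cost 40, so it is built.
Resident 1: others sum to 33; max(0, 40 - 33) = 7.
Resident 2: others sum to 48; max(0, 40 - 48) = 0.
Resident 3: others sum to 52; max(0, 40 - 52) = 0.
Resident 4: others sum to 38; max(0, 40 - 38) = 2.
Total collected = 7 + 0 + 0 + 2 = 9.

9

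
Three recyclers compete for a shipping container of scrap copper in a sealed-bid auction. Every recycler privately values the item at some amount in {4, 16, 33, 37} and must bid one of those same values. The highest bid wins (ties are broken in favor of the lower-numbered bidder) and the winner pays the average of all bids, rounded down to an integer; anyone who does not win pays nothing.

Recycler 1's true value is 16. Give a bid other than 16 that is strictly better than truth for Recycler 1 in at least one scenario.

4

Suppose Recycler 2 bids 4 and Recycler 3 bids 4.
Bid 16: wins, pays 8, utility 16 - 8 = 8.
Bid 4: wins, pays 4, utility 16 - 4 = 12.
So bidding 4 beats truth here (12 > 8).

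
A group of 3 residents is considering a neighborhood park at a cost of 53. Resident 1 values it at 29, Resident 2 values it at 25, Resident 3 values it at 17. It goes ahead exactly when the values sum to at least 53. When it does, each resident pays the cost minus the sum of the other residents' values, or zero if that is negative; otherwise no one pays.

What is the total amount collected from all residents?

18

Total value 71 ≥ cost 53, so it is built.
Resident 1: others sum to 42; max(0, 53 - 42) = 11.
Resident 2: others sum to 46; max(0, 53 - 46) = 7.
Resident 3: others sum to 54; max(0, 53 - 54) = 0.
Total collected = 11 + 7 + 0 = 18.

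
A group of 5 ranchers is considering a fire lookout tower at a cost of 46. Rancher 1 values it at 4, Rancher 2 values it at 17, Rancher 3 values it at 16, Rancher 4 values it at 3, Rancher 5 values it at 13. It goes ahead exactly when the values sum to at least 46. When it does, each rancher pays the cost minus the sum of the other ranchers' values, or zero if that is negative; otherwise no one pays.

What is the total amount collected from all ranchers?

Total value 53 ≥ cost 46, so it is built.
Rancher 1: others sum to 49; max(0, 46 - 49) = 0.
Rancher 2: others sum to 36; max(0, 46 - 36) = 10.
Rancher 3: others sum to 37; max(0, 46 - 37) = 9.
Rancher 4: others sum to 50; max(0, 46 - 50) = 0.
Rancher 5: others sum to 40; max(0, 46 - 40) = 6.
Total collected = 0 + 10 + 9 + 0 + 6 = 25.

25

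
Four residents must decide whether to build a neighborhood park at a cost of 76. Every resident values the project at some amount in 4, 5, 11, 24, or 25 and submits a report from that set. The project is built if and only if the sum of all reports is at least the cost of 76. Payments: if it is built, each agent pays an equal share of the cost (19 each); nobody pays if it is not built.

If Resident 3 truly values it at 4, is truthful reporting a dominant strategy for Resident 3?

Check each profile of the others' reports and compare truth against every alternative report.
Others report (24, 24, 24): truth gives -15, best alternative gives -15.
Others report (24, 24, 25): truth gives -15, best alternative gives -15.
Others report (24, 25, 24): truth gives -15, best alternative gives -15.
Others report (24, 25, 25): truth gives -15, best alternative gives -15.
Others report (25, 24, 24): truth gives -15, best alternative gives -15.
Others report (25, 24, 25): truth gives -15, best alternative gives -15.
(Remaining 119 profiles checked similarly; truth is weakly best in each.)
In every case the truthful report is at least as good as any alternative, so it is a dominant strategy.

Yes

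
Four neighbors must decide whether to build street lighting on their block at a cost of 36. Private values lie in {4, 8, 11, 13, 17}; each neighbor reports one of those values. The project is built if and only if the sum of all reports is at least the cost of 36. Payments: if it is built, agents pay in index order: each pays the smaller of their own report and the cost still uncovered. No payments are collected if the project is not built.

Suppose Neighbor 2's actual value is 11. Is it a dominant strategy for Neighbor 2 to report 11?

No

Consider the case where Neighbor 1 reports 4, Neighbor 3 reports 8 and Neighbor 4 reports 17.
Truthful report 11: project built, pays 11, utility 11 - 11 = 0.
Report 8 instead: project built, pays 8, utility 11 - 8 = 3.
Since 3 > 0, reporting 8 is strictly better here, so truthful reporting is not dominant.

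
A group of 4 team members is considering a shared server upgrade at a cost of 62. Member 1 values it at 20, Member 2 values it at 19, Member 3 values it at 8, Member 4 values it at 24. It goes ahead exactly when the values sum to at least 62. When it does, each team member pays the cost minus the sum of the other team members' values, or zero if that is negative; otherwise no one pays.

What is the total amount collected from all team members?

36

Total value 71 ≥ cost 62, so it is built.
Member 1: others sum to 51; max(0, 62 - 51) = 11.
Member 2: others sum to 52; max(0, 62 - 52) = 10.
Member 3: others sum to 63; max(0, 62 - 63) = 0.
Member 4: others sum to 47; max(0, 62 - 47) = 15.
Total collected = 11 + 10 + 0 + 15 = 36.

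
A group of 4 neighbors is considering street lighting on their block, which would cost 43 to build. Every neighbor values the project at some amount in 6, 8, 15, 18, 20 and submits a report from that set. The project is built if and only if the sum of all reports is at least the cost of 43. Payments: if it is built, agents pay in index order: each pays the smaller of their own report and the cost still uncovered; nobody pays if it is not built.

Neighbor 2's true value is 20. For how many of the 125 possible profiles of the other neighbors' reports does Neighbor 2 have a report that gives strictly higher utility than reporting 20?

117

Others report (6, 6, 15): truth gives 0; report 18 gives 2 > 0. Violating.
Others report (6, 6, 18): truth gives 0; report 15 gives 5 > 0. Violating.
Others report (6, 6, 20): truth gives 0; report 15 gives 5 > 0. Violating.
Others report (6, 8, 15): truth gives 0; report 15 gives 5 > 0. Violating.
Others report (6, 6, 6): truth gives 0; no alternative beats it.
Others report (6, 6, 8): truth gives 0; no alternative beats it.
(Checking all 125 profiles: 117 have a profitable deviation, 8 do not.)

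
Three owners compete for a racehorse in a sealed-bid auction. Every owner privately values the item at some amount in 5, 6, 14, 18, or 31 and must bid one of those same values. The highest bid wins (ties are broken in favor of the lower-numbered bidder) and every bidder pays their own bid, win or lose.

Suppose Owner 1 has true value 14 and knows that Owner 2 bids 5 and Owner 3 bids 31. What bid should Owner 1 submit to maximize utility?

5

Bid 5: loses but pays 5, utility -5.
Bid 6: loses but pays 6, utility -6.
Bid 14: loses but pays 14, utility -14.
Bid 18: loses but pays 18, utility -18.
Bid 31: wins, pays 31, utility 14 - 31 = -17.
The best choice is 5 with utility -5.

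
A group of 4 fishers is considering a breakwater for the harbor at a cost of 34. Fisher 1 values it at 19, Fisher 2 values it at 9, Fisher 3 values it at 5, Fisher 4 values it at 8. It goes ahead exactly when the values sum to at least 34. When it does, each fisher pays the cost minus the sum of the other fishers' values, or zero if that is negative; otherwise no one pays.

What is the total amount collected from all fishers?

15

Total value 41 ≥ cost 34, so it is built.
Fisher 1: others sum to 22; max(0, 34 - 22) = 12.
Fisher 2: others sum to 32; max(0, 34 - 32) = 2.
Fisher 3: others sum to 36; max(0, 34 - 36) = 0.
Fisher 4: others sum to 33; max(0, 34 - 33) = 1.
Total collected = 12 + 2 + 0 + 1 = 15.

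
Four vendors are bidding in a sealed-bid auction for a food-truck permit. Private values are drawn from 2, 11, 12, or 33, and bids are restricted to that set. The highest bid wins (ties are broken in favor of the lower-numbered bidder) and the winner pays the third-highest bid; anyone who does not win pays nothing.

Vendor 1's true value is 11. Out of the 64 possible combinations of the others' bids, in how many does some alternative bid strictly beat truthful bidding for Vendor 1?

6

Others bid (2, 2, 12): truth gives 0; bid 12 gives 9 > 0. Violating.
Others bid (2, 2, 33): truth gives 0; bid 33 gives 9 > 0. Violating.
Others bid (2, 12, 2): truth gives 0; bid 12 gives 9 > 0. Violating.
Others bid (2, 33, 2): truth gives 0; bid 33 gives 9 > 0. Violating.
Others bid (2, 2, 2): truth gives 9; no alternative beats it.
Others bid (2, 2, 11): truth gives 9; no alternative beats it.
(Checking all 64 profiles: 6 have a profitable deviation, 58 do not.)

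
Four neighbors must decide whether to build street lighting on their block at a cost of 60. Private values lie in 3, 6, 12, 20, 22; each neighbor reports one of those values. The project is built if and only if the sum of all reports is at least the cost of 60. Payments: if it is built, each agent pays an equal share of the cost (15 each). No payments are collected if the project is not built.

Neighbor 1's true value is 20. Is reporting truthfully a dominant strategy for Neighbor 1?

Consider the case where Neighbor 2 reports 6, Neighbor 3 reports 12 and Neighbor 4 reports 20.
Truthful report 20: project not built, utility 0.
Report 22 instead: project built, pays 15, utility 20 - 15 = 5.
Since 5 > 0, reporting 22 is strictly better here, so truthful reporting is not dominant.

No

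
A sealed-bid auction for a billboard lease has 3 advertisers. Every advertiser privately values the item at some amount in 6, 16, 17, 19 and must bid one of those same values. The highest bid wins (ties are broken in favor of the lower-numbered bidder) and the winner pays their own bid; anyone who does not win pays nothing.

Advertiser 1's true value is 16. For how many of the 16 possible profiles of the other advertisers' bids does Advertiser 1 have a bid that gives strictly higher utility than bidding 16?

Others bid (6, 6): truth gives 0; bid 6 gives 10 > 0. Violating.
Others bid (6, 16): truth gives 0; no alternative beats it.
Others bid (6, 17): truth gives 0; no alternative beats it.
(Checking all 16 profiles: 1 has a profitable deviation, 15 do not.)

1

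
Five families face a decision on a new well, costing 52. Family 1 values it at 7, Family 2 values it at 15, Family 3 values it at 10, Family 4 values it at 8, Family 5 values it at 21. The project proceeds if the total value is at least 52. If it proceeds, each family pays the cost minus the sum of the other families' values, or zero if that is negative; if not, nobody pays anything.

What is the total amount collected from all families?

Total value 61 ≥ cost 52, so it is built.
Family 1: others sum to 54; max(0, 52 - 54) = 0.
Family 2: others sum to 46; max(0, 52 - 46) = 6.
Family 3: others sum to 51; max(0, 52 - 51) = 1.
Family 4: others sum to 53; max(0, 52 - 53) = 0.
Family 5: others sum to 40; max(0, 52 - 40) = 12.
Total collected = 0 + 6 + 1 + 0 + 12 = 19.

19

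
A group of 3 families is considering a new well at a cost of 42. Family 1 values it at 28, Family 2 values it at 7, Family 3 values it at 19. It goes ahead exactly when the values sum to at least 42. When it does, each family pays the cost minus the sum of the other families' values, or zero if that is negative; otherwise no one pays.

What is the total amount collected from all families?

Total value 54 ≥ cost 42, so it is built.
Family 1: others sum to 26; max(0, 42 - 26) = 16.
Family 2: others sum to 47; max(0, 42 - 47) = 0.
Family 3: others sum to 35; max(0, 42 - 35) = 7.
Total collected = 16 + 0 + 7 = 23.

23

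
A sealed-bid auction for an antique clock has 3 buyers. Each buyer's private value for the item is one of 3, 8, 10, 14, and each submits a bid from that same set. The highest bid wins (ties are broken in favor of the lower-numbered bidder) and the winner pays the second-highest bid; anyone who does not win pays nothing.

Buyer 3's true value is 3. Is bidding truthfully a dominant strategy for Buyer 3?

Yes

Check each profile of the others' bids and compare truth against every alternative bid.
Others bid (3, 3): truth gives 0, best alternative gives 0.
Others bid (3, 8): truth gives 0, best alternative gives 0.
Others bid (3, 10): truth gives 0, best alternative gives 0.
Others bid (3, 14): truth gives 0, best alternative gives 0.
Others bid (8, 3): truth gives 0, best alternative gives 0.
Others bid (8, 8): truth gives 0, best alternative gives 0.
(Remaining 10 profiles checked similarly; truth is weakly best in each.)
In every case the truthful bid is at least as good as any alternative, so it is a dominant strategy.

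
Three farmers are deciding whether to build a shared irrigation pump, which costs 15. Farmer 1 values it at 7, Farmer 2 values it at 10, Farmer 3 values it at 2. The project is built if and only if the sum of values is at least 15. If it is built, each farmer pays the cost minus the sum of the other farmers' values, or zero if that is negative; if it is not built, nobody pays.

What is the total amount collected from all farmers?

Total value 19 ≥ cost 15, so it is built.
Farmer 1: others sum to 12; max(0, 15 - 12) = 3.
Farmer 2: others sum to 9; max(0, 15 - 9) = 6.
Farmer 3: others sum to 17; max(0, 15 - 17) = 0.
Total collected = 3 + 6 + 0 = 9.

9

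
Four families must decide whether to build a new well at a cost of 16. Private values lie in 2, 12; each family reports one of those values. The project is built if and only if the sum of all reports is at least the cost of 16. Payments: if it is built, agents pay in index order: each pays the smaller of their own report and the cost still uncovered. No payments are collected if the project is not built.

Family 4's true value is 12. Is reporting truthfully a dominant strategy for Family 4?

Yes

Check each profile of the others' reports and compare truth against every alternative report.
Others report (2, 2, 2): truth gives 2, best alternative gives 0.
Others report (2, 2, 12): truth gives 12, best alternative gives 12.
Others report (2, 12, 2): truth gives 12, best alternative gives 12.
Others report (2, 12, 12): truth gives 12, best alternative gives 12.
Others report (12, 2, 2): truth gives 12, best alternative gives 12.
Others report (12, 2, 12): truth gives 12, best alternative gives 12.
(Remaining 2 profiles checked similarly; truth is weakly best in each.)
In every case the truthful report is at least as good as any alternative, so it is a dominant strategy.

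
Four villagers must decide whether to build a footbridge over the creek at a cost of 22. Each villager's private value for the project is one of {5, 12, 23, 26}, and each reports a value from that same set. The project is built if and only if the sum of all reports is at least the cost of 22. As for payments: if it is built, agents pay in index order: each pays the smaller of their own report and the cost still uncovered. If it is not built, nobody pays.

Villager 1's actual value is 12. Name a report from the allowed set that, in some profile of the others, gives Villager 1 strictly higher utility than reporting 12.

5

Suppose Villager 2 reports 5, Villager 3 reports 5 and Villager 4 reports 12.
Report 12: project built, pays 12, utility 12 - 12 = 0.
Report 5: project built, pays 5, utility 12 - 5 = 7.
So reporting 5 beats truth here (7 > 0).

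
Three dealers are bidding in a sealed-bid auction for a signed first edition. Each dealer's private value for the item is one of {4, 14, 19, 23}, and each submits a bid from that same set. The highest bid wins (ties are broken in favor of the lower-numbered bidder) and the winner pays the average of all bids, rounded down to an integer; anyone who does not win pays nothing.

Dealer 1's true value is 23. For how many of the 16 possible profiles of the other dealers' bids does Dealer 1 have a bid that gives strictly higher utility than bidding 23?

Others bid (4, 4): truth gives 13; bid 4 gives 19 > 13. Violating.
Others bid (4, 14): truth gives 10; bid 14 gives 13 > 10. Violating.
Others bid (4, 19): truth gives 8; bid 19 gives 9 > 8. Violating.
Others bid (14, 4): truth gives 10; bid 14 gives 13 > 10. Violating.
Others bid (4, 23): truth gives 7; no alternative beats it.
Others bid (14, 23): truth gives 3; no alternative beats it.
(Checking all 16 profiles: 9 have a profitable deviation, 7 do not.)

9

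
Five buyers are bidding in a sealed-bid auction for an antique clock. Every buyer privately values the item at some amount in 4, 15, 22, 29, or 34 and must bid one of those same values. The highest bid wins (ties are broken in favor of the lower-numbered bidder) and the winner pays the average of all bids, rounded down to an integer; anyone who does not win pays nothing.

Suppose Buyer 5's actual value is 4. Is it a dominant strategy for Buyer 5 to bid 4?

Check each profile of the others' bids and compare truth against every alternative bid.
Others bid (4, 4, 4, 4): truth gives 0, best alternative gives -2.
Others bid (4, 4, 4, 15): truth gives 0, best alternative gives 0.
Others bid (4, 4, 4, 22): truth gives 0, best alternative gives 0.
Others bid (4, 4, 4, 29): truth gives 0, best alternative gives 0.
Others bid (4, 4, 4, 34): truth gives 0, best alternative gives 0.
Others bid (4, 4, 15, 4): truth gives 0, best alternative gives 0.
(Remaining 619 profiles checked similarly; truth is weakly best in each.)
In every case the truthful bid is at least as good as any alternative, so it is a dominant strategy.

Yes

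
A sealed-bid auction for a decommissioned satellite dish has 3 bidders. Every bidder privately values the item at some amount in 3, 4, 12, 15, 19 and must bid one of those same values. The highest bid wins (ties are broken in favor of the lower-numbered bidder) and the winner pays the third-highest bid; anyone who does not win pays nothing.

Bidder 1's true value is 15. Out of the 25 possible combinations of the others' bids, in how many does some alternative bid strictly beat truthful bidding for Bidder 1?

Others bid (3, 19): truth gives 0; bid 19 gives 12 > 0. Violating.
Others bid (4, 19): truth gives 0; bid 19 gives 11 > 0. Violating.
Others bid (12, 19): truth gives 0; bid 19 gives 3 > 0. Violating.
Others bid (19, 3): truth gives 0; bid 19 gives 12 > 0. Violating.
Others bid (3, 3): truth gives 12; no alternative beats it.
Others bid (3, 4): truth gives 12; no alternative beats it.
(Checking all 25 profiles: 6 have a profitable deviation, 19 do not.)

6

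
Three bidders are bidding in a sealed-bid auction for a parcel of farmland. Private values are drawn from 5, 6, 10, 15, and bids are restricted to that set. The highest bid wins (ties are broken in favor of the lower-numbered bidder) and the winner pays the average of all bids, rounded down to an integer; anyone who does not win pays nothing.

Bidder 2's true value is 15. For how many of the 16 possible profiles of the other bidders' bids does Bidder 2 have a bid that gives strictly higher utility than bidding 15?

6

Others bid (5, 5): truth gives 7; bid 6 gives 10 > 7. Violating.
Others bid (5, 6): truth gives 7; bid 6 gives 10 > 7. Violating.
Others bid (5, 10): truth gives 5; bid 10 gives 7 > 5. Violating.
Others bid (6, 5): truth gives 7; bid 10 gives 8 > 7. Violating.
Others bid (5, 15): truth gives 4; no alternative beats it.
Others bid (6, 15): truth gives 3; no alternative beats it.
(Checking all 16 profiles: 6 have a profitable deviation, 10 do not.)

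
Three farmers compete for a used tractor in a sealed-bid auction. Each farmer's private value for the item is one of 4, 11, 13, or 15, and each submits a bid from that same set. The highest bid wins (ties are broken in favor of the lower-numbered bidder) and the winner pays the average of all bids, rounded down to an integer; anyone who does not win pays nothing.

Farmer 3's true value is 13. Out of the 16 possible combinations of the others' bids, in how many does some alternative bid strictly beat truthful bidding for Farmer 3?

Others bid (4, 4): truth gives 6; bid 11 gives 7 > 6. Violating.
Others bid (4, 13): truth gives 0; bid 15 gives 3 > 0. Violating.
Others bid (13, 4): truth gives 0; bid 15 gives 3 > 0. Violating.
Others bid (4, 11): truth gives 4; no alternative beats it.
Others bid (4, 15): truth gives 0; no alternative beats it.
(Checking all 16 profiles: 3 have a profitable deviation, 13 do not.)

3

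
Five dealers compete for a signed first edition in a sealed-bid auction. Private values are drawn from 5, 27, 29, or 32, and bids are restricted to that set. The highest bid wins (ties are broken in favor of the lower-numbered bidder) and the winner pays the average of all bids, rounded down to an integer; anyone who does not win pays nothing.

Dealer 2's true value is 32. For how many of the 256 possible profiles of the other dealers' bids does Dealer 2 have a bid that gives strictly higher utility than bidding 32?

37

Others bid (5, 5, 5, 5): truth gives 22; bid 27 gives 23 > 22. Violating.
Others bid (5, 5, 5, 27): truth gives 18; bid 27 gives 19 > 18. Violating.
Others bid (5, 5, 5, 29): truth gives 17; bid 29 gives 18 > 17. Violating.
Others bid (5, 5, 27, 5): truth gives 18; bid 27 gives 19 > 18. Violating.
Others bid (5, 5, 5, 32): truth gives 17; no alternative beats it.
Others bid (5, 5, 27, 29): truth gives 13; no alternative beats it.
(Checking all 256 profiles: 37 have a profitable deviation, 219 do not.)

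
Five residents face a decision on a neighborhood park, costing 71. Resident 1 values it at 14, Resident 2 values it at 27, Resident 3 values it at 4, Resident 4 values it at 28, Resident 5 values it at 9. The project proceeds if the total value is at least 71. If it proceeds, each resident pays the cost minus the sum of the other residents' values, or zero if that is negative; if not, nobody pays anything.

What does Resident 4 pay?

Total value 82 ≥ cost 71, so the project is built.
The other residents' values sum to 54.
Cost minus that sum is 71 - 54 = 17.

17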